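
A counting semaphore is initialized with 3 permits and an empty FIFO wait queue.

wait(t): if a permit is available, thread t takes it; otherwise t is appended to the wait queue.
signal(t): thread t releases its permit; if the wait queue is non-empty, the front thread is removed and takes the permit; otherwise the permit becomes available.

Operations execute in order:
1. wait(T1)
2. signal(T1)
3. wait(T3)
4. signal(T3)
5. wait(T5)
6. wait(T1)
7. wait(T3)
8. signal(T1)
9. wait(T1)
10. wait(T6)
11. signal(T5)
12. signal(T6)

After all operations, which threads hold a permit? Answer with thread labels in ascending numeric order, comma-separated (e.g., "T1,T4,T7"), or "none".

Step 1: wait(T1) -> count=2 queue=[] holders={T1}
Step 2: signal(T1) -> count=3 queue=[] holders={none}
Step 3: wait(T3) -> count=2 queue=[] holders={T3}
Step 4: signal(T3) -> count=3 queue=[] holders={none}
Step 5: wait(T5) -> count=2 queue=[] holders={T5}
Step 6: wait(T1) -> count=1 queue=[] holders={T1,T5}
Step 7: wait(T3) -> count=0 queue=[] holders={T1,T3,T5}
Step 8: signal(T1) -> count=1 queue=[] holders={T3,T5}
Step 9: wait(T1) -> count=0 queue=[] holders={T1,T3,T5}
Step 10: wait(T6) -> count=0 queue=[T6] holders={T1,T3,T5}
Step 11: signal(T5) -> count=0 queue=[] holders={T1,T3,T6}
Step 12: signal(T6) -> count=1 queue=[] holders={T1,T3}
Final holders: T1,T3

Answer: T1,T3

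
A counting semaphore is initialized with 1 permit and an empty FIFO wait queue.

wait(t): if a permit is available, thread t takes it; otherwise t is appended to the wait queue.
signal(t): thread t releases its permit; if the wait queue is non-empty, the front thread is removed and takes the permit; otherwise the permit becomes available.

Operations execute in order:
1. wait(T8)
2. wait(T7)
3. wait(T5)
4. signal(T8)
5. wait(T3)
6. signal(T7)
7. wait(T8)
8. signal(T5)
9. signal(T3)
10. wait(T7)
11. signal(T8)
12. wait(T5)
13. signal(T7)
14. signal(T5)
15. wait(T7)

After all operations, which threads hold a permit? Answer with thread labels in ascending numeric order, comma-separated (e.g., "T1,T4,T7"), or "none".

Answer: T7

Derivation:
Step 1: wait(T8) -> count=0 queue=[] holders={T8}
Step 2: wait(T7) -> count=0 queue=[T7] holders={T8}
Step 3: wait(T5) -> count=0 queue=[T7,T5] holders={T8}
Step 4: signal(T8) -> count=0 queue=[T5] holders={T7}
Step 5: wait(T3) -> count=0 queue=[T5,T3] holders={T7}
Step 6: signal(T7) -> count=0 queue=[T3] holders={T5}
Step 7: wait(T8) -> count=0 queue=[T3,T8] holders={T5}
Step 8: signal(T5) -> count=0 queue=[T8] holders={T3}
Step 9: signal(T3) -> count=0 queue=[] holders={T8}
Step 10: wait(T7) -> count=0 queue=[T7] holders={T8}
Step 11: signal(T8) -> count=0 queue=[] holders={T7}
Step 12: wait(T5) -> count=0 queue=[T5] holders={T7}
Step 13: signal(T7) -> count=0 queue=[] holders={T5}
Step 14: signal(T5) -> count=1 queue=[] holders={none}
Step 15: wait(T7) -> count=0 queue=[] holders={T7}
Final holders: T7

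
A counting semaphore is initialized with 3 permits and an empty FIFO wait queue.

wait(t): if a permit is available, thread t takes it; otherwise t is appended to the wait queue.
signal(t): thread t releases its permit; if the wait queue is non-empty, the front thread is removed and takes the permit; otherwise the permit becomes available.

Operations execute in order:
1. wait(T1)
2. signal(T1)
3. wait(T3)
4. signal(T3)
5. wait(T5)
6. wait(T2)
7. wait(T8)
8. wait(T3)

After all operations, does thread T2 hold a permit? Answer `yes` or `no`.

Answer: yes

Derivation:
Step 1: wait(T1) -> count=2 queue=[] holders={T1}
Step 2: signal(T1) -> count=3 queue=[] holders={none}
Step 3: wait(T3) -> count=2 queue=[] holders={T3}
Step 4: signal(T3) -> count=3 queue=[] holders={none}
Step 5: wait(T5) -> count=2 queue=[] holders={T5}
Step 6: wait(T2) -> count=1 queue=[] holders={T2,T5}
Step 7: wait(T8) -> count=0 queue=[] holders={T2,T5,T8}
Step 8: wait(T3) -> count=0 queue=[T3] holders={T2,T5,T8}
Final holders: {T2,T5,T8} -> T2 in holders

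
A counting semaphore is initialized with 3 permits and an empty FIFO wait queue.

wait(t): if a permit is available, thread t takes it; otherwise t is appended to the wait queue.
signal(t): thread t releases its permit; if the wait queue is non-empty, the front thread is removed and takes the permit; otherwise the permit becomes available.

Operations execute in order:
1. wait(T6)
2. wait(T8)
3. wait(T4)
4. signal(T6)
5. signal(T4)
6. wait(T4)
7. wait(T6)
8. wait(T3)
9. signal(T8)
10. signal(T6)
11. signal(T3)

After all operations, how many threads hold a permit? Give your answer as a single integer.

Step 1: wait(T6) -> count=2 queue=[] holders={T6}
Step 2: wait(T8) -> count=1 queue=[] holders={T6,T8}
Step 3: wait(T4) -> count=0 queue=[] holders={T4,T6,T8}
Step 4: signal(T6) -> count=1 queue=[] holders={T4,T8}
Step 5: signal(T4) -> count=2 queue=[] holders={T8}
Step 6: wait(T4) -> count=1 queue=[] holders={T4,T8}
Step 7: wait(T6) -> count=0 queue=[] holders={T4,T6,T8}
Step 8: wait(T3) -> count=0 queue=[T3] holders={T4,T6,T8}
Step 9: signal(T8) -> count=0 queue=[] holders={T3,T4,T6}
Step 10: signal(T6) -> count=1 queue=[] holders={T3,T4}
Step 11: signal(T3) -> count=2 queue=[] holders={T4}
Final holders: {T4} -> 1 thread(s)

Answer: 1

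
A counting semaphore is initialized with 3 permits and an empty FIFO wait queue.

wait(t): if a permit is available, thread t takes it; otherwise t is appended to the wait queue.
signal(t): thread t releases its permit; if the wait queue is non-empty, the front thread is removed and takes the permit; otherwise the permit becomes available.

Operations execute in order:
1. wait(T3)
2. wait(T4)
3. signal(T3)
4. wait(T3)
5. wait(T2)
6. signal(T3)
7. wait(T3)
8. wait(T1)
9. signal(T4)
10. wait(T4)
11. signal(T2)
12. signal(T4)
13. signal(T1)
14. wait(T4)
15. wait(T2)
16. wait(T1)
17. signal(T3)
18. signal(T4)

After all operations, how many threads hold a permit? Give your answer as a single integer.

Step 1: wait(T3) -> count=2 queue=[] holders={T3}
Step 2: wait(T4) -> count=1 queue=[] holders={T3,T4}
Step 3: signal(T3) -> count=2 queue=[] holders={T4}
Step 4: wait(T3) -> count=1 queue=[] holders={T3,T4}
Step 5: wait(T2) -> count=0 queue=[] holders={T2,T3,T4}
Step 6: signal(T3) -> count=1 queue=[] holders={T2,T4}
Step 7: wait(T3) -> count=0 queue=[] holders={T2,T3,T4}
Step 8: wait(T1) -> count=0 queue=[T1] holders={T2,T3,T4}
Step 9: signal(T4) -> count=0 queue=[] holders={T1,T2,T3}
Step 10: wait(T4) -> count=0 queue=[T4] holders={T1,T2,T3}
Step 11: signal(T2) -> count=0 queue=[] holders={T1,T3,T4}
Step 12: signal(T4) -> count=1 queue=[] holders={T1,T3}
Step 13: signal(T1) -> count=2 queue=[] holders={T3}
Step 14: wait(T4) -> count=1 queue=[] holders={T3,T4}
Step 15: wait(T2) -> count=0 queue=[] holders={T2,T3,T4}
Step 16: wait(T1) -> count=0 queue=[T1] holders={T2,T3,T4}
Step 17: signal(T3) -> count=0 queue=[] holders={T1,T2,T4}
Step 18: signal(T4) -> count=1 queue=[] holders={T1,T2}
Final holders: {T1,T2} -> 2 thread(s)

Answer: 2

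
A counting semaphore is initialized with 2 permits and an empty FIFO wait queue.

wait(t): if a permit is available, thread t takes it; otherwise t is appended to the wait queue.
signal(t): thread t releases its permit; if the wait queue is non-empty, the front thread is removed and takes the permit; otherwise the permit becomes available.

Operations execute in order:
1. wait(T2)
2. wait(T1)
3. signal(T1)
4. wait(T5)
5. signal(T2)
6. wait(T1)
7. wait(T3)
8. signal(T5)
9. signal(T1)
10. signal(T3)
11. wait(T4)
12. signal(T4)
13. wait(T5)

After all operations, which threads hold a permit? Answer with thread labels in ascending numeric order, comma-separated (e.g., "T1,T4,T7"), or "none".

Answer: T5

Derivation:
Step 1: wait(T2) -> count=1 queue=[] holders={T2}
Step 2: wait(T1) -> count=0 queue=[] holders={T1,T2}
Step 3: signal(T1) -> count=1 queue=[] holders={T2}
Step 4: wait(T5) -> count=0 queue=[] holders={T2,T5}
Step 5: signal(T2) -> count=1 queue=[] holders={T5}
Step 6: wait(T1) -> count=0 queue=[] holders={T1,T5}
Step 7: wait(T3) -> count=0 queue=[T3] holders={T1,T5}
Step 8: signal(T5) -> count=0 queue=[] holders={T1,T3}
Step 9: signal(T1) -> count=1 queue=[] holders={T3}
Step 10: signal(T3) -> count=2 queue=[] holders={none}
Step 11: wait(T4) -> count=1 queue=[] holders={T4}
Step 12: signal(T4) -> count=2 queue=[] holders={none}
Step 13: wait(T5) -> count=1 queue=[] holders={T5}
Final holders: T5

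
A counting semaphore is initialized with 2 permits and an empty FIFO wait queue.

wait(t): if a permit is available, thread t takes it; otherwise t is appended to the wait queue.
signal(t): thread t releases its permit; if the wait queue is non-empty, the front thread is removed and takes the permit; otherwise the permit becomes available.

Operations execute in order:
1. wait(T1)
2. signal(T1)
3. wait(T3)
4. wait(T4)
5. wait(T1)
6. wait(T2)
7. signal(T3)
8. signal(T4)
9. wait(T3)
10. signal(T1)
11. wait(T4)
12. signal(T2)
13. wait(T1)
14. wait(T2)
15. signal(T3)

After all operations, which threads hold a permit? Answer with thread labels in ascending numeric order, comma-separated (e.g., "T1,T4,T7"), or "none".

Answer: T1,T4

Derivation:
Step 1: wait(T1) -> count=1 queue=[] holders={T1}
Step 2: signal(T1) -> count=2 queue=[] holders={none}
Step 3: wait(T3) -> count=1 queue=[] holders={T3}
Step 4: wait(T4) -> count=0 queue=[] holders={T3,T4}
Step 5: wait(T1) -> count=0 queue=[T1] holders={T3,T4}
Step 6: wait(T2) -> count=0 queue=[T1,T2] holders={T3,T4}
Step 7: signal(T3) -> count=0 queue=[T2] holders={T1,T4}
Step 8: signal(T4) -> count=0 queue=[] holders={T1,T2}
Step 9: wait(T3) -> count=0 queue=[T3] holders={T1,T2}
Step 10: signal(T1) -> count=0 queue=[] holders={T2,T3}
Step 11: wait(T4) -> count=0 queue=[T4] holders={T2,T3}
Step 12: signal(T2) -> count=0 queue=[] holders={T3,T4}
Step 13: wait(T1) -> count=0 queue=[T1] holders={T3,T4}
Step 14: wait(T2) -> count=0 queue=[T1,T2] holders={T3,T4}
Step 15: signal(T3) -> count=0 queue=[T2] holders={T1,T4}
Final holders: T1,T4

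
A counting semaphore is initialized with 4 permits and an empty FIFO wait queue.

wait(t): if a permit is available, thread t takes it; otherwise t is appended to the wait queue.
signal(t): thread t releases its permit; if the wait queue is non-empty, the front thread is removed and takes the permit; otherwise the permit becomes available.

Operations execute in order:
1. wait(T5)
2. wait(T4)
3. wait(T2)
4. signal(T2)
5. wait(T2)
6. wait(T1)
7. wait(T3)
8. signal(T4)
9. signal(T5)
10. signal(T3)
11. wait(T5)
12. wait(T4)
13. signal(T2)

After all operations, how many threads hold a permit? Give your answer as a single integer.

Answer: 3

Derivation:
Step 1: wait(T5) -> count=3 queue=[] holders={T5}
Step 2: wait(T4) -> count=2 queue=[] holders={T4,T5}
Step 3: wait(T2) -> count=1 queue=[] holders={T2,T4,T5}
Step 4: signal(T2) -> count=2 queue=[] holders={T4,T5}
Step 5: wait(T2) -> count=1 queue=[] holders={T2,T4,T5}
Step 6: wait(T1) -> count=0 queue=[] holders={T1,T2,T4,T5}
Step 7: wait(T3) -> count=0 queue=[T3] holders={T1,T2,T4,T5}
Step 8: signal(T4) -> count=0 queue=[] holders={T1,T2,T3,T5}
Step 9: signal(T5) -> count=1 queue=[] holders={T1,T2,T3}
Step 10: signal(T3) -> count=2 queue=[] holders={T1,T2}
Step 11: wait(T5) -> count=1 queue=[] holders={T1,T2,T5}
Step 12: wait(T4) -> count=0 queue=[] holders={T1,T2,T4,T5}
Step 13: signal(T2) -> count=1 queue=[] holders={T1,T4,T5}
Final holders: {T1,T4,T5} -> 3 thread(s)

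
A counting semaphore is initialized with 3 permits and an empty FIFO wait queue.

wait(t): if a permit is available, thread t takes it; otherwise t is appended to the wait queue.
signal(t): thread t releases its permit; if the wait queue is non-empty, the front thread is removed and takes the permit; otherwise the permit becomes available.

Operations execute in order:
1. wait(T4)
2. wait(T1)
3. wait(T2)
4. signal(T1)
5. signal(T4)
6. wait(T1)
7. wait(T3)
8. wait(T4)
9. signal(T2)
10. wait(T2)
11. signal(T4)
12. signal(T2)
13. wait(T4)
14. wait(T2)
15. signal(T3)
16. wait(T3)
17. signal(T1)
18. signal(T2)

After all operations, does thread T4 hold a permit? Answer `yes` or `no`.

Step 1: wait(T4) -> count=2 queue=[] holders={T4}
Step 2: wait(T1) -> count=1 queue=[] holders={T1,T4}
Step 3: wait(T2) -> count=0 queue=[] holders={T1,T2,T4}
Step 4: signal(T1) -> count=1 queue=[] holders={T2,T4}
Step 5: signal(T4) -> count=2 queue=[] holders={T2}
Step 6: wait(T1) -> count=1 queue=[] holders={T1,T2}
Step 7: wait(T3) -> count=0 queue=[] holders={T1,T2,T3}
Step 8: wait(T4) -> count=0 queue=[T4] holders={T1,T2,T3}
Step 9: signal(T2) -> count=0 queue=[] holders={T1,T3,T4}
Step 10: wait(T2) -> count=0 queue=[T2] holders={T1,T3,T4}
Step 11: signal(T4) -> count=0 queue=[] holders={T1,T2,T3}
Step 12: signal(T2) -> count=1 queue=[] holders={T1,T3}
Step 13: wait(T4) -> count=0 queue=[] holders={T1,T3,T4}
Step 14: wait(T2) -> count=0 queue=[T2] holders={T1,T3,T4}
Step 15: signal(T3) -> count=0 queue=[] holders={T1,T2,T4}
Step 16: wait(T3) -> count=0 queue=[T3] holders={T1,T2,T4}
Step 17: signal(T1) -> count=0 queue=[] holders={T2,T3,T4}
Step 18: signal(T2) -> count=1 queue=[] holders={T3,T4}
Final holders: {T3,T4} -> T4 in holders

Answer: yes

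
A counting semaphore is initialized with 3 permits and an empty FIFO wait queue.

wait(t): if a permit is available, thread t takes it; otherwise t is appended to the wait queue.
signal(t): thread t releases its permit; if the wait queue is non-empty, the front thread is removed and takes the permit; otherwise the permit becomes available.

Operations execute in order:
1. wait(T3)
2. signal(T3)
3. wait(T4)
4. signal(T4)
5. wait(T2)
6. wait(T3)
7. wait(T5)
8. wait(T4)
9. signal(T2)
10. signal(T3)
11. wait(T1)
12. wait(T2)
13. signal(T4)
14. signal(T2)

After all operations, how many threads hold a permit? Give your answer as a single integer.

Answer: 2

Derivation:
Step 1: wait(T3) -> count=2 queue=[] holders={T3}
Step 2: signal(T3) -> count=3 queue=[] holders={none}
Step 3: wait(T4) -> count=2 queue=[] holders={T4}
Step 4: signal(T4) -> count=3 queue=[] holders={none}
Step 5: wait(T2) -> count=2 queue=[] holders={T2}
Step 6: wait(T3) -> count=1 queue=[] holders={T2,T3}
Step 7: wait(T5) -> count=0 queue=[] holders={T2,T3,T5}
Step 8: wait(T4) -> count=0 queue=[T4] holders={T2,T3,T5}
Step 9: signal(T2) -> count=0 queue=[] holders={T3,T4,T5}
Step 10: signal(T3) -> count=1 queue=[] holders={T4,T5}
Step 11: wait(T1) -> count=0 queue=[] holders={T1,T4,T5}
Step 12: wait(T2) -> count=0 queue=[T2] holders={T1,T4,T5}
Step 13: signal(T4) -> count=0 queue=[] holders={T1,T2,T5}
Step 14: signal(T2) -> count=1 queue=[] holders={T1,T5}
Final holders: {T1,T5} -> 2 thread(s)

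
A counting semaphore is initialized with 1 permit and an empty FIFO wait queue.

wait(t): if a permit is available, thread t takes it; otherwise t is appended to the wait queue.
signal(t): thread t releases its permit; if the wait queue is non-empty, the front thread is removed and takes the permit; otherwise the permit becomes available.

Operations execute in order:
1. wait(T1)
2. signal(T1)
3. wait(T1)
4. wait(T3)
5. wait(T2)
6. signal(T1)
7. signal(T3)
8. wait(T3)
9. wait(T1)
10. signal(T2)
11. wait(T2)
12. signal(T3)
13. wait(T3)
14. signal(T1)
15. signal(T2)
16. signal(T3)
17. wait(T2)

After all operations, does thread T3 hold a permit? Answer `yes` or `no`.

Answer: no

Derivation:
Step 1: wait(T1) -> count=0 queue=[] holders={T1}
Step 2: signal(T1) -> count=1 queue=[] holders={none}
Step 3: wait(T1) -> count=0 queue=[] holders={T1}
Step 4: wait(T3) -> count=0 queue=[T3] holders={T1}
Step 5: wait(T2) -> count=0 queue=[T3,T2] holders={T1}
Step 6: signal(T1) -> count=0 queue=[T2] holders={T3}
Step 7: signal(T3) -> count=0 queue=[] holders={T2}
Step 8: wait(T3) -> count=0 queue=[T3] holders={T2}
Step 9: wait(T1) -> count=0 queue=[T3,T1] holders={T2}
Step 10: signal(T2) -> count=0 queue=[T1] holders={T3}
Step 11: wait(T2) -> count=0 queue=[T1,T2] holders={T3}
Step 12: signal(T3) -> count=0 queue=[T2] holders={T1}
Step 13: wait(T3) -> count=0 queue=[T2,T3] holders={T1}
Step 14: signal(T1) -> count=0 queue=[T3] holders={T2}
Step 15: signal(T2) -> count=0 queue=[] holders={T3}
Step 16: signal(T3) -> count=1 queue=[] holders={none}
Step 17: wait(T2) -> count=0 queue=[] holders={T2}
Final holders: {T2} -> T3 not in holders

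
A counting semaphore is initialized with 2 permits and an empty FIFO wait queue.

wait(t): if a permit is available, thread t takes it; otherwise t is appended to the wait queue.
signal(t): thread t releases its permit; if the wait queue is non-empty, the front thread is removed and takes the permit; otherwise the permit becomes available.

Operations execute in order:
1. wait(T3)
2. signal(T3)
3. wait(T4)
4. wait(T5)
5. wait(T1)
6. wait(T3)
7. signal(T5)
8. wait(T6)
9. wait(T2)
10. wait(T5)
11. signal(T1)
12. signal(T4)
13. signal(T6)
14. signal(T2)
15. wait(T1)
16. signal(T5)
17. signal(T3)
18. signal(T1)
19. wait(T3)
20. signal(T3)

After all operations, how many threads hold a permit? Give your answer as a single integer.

Step 1: wait(T3) -> count=1 queue=[] holders={T3}
Step 2: signal(T3) -> count=2 queue=[] holders={none}
Step 3: wait(T4) -> count=1 queue=[] holders={T4}
Step 4: wait(T5) -> count=0 queue=[] holders={T4,T5}
Step 5: wait(T1) -> count=0 queue=[T1] holders={T4,T5}
Step 6: wait(T3) -> count=0 queue=[T1,T3] holders={T4,T5}
Step 7: signal(T5) -> count=0 queue=[T3] holders={T1,T4}
Step 8: wait(T6) -> count=0 queue=[T3,T6] holders={T1,T4}
Step 9: wait(T2) -> count=0 queue=[T3,T6,T2] holders={T1,T4}
Step 10: wait(T5) -> count=0 queue=[T3,T6,T2,T5] holders={T1,T4}
Step 11: signal(T1) -> count=0 queue=[T6,T2,T5] holders={T3,T4}
Step 12: signal(T4) -> count=0 queue=[T2,T5] holders={T3,T6}
Step 13: signal(T6) -> count=0 queue=[T5] holders={T2,T3}
Step 14: signal(T2) -> count=0 queue=[] holders={T3,T5}
Step 15: wait(T1) -> count=0 queue=[T1] holders={T3,T5}
Step 16: signal(T5) -> count=0 queue=[] holders={T1,T3}
Step 17: signal(T3) -> count=1 queue=[] holders={T1}
Step 18: signal(T1) -> count=2 queue=[] holders={none}
Step 19: wait(T3) -> count=1 queue=[] holders={T3}
Step 20: signal(T3) -> count=2 queue=[] holders={none}
Final holders: {none} -> 0 thread(s)

Answer: 0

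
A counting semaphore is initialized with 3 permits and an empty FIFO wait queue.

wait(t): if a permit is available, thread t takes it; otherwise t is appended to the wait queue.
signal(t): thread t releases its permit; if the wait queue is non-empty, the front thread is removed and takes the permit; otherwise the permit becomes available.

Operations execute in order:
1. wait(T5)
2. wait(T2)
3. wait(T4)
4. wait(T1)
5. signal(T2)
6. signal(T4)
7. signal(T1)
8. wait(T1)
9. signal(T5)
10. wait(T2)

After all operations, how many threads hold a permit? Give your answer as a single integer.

Step 1: wait(T5) -> count=2 queue=[] holders={T5}
Step 2: wait(T2) -> count=1 queue=[] holders={T2,T5}
Step 3: wait(T4) -> count=0 queue=[] holders={T2,T4,T5}
Step 4: wait(T1) -> count=0 queue=[T1] holders={T2,T4,T5}
Step 5: signal(T2) -> count=0 queue=[] holders={T1,T4,T5}
Step 6: signal(T4) -> count=1 queue=[] holders={T1,T5}
Step 7: signal(T1) -> count=2 queue=[] holders={T5}
Step 8: wait(T1) -> count=1 queue=[] holders={T1,T5}
Step 9: signal(T5) -> count=2 queue=[] holders={T1}
Step 10: wait(T2) -> count=1 queue=[] holders={T1,T2}
Final holders: {T1,T2} -> 2 thread(s)

Answer: 2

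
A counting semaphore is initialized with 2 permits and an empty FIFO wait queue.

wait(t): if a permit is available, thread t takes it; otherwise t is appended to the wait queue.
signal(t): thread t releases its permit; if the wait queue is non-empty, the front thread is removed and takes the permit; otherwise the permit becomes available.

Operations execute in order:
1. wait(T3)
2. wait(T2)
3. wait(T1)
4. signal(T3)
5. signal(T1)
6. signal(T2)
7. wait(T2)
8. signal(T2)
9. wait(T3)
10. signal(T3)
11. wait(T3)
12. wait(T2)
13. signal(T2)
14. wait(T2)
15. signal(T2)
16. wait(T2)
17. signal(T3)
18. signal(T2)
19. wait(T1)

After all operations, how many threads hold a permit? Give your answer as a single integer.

Step 1: wait(T3) -> count=1 queue=[] holders={T3}
Step 2: wait(T2) -> count=0 queue=[] holders={T2,T3}
Step 3: wait(T1) -> count=0 queue=[T1] holders={T2,T3}
Step 4: signal(T3) -> count=0 queue=[] holders={T1,T2}
Step 5: signal(T1) -> count=1 queue=[] holders={T2}
Step 6: signal(T2) -> count=2 queue=[] holders={none}
Step 7: wait(T2) -> count=1 queue=[] holders={T2}
Step 8: signal(T2) -> count=2 queue=[] holders={none}
Step 9: wait(T3) -> count=1 queue=[] holders={T3}
Step 10: signal(T3) -> count=2 queue=[] holders={none}
Step 11: wait(T3) -> count=1 queue=[] holders={T3}
Step 12: wait(T2) -> count=0 queue=[] holders={T2,T3}
Step 13: signal(T2) -> count=1 queue=[] holders={T3}
Step 14: wait(T2) -> count=0 queue=[] holders={T2,T3}
Step 15: signal(T2) -> count=1 queue=[] holders={T3}
Step 16: wait(T2) -> count=0 queue=[] holders={T2,T3}
Step 17: signal(T3) -> count=1 queue=[] holders={T2}
Step 18: signal(T2) -> count=2 queue=[] holders={none}
Step 19: wait(T1) -> count=1 queue=[] holders={T1}
Final holders: {T1} -> 1 thread(s)

Answer: 1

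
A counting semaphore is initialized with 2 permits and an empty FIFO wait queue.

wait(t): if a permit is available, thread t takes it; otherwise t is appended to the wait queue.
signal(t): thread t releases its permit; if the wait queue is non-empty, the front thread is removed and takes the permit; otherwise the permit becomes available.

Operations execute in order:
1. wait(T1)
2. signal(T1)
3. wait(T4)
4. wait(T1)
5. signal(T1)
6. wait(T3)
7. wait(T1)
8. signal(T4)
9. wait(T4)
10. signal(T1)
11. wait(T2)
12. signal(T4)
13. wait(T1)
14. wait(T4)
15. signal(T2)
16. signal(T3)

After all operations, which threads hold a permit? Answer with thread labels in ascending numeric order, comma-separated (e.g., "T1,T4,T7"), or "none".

Step 1: wait(T1) -> count=1 queue=[] holders={T1}
Step 2: signal(T1) -> count=2 queue=[] holders={none}
Step 3: wait(T4) -> count=1 queue=[] holders={T4}
Step 4: wait(T1) -> count=0 queue=[] holders={T1,T4}
Step 5: signal(T1) -> count=1 queue=[] holders={T4}
Step 6: wait(T3) -> count=0 queue=[] holders={T3,T4}
Step 7: wait(T1) -> count=0 queue=[T1] holders={T3,T4}
Step 8: signal(T4) -> count=0 queue=[] holders={T1,T3}
Step 9: wait(T4) -> count=0 queue=[T4] holders={T1,T3}
Step 10: signal(T1) -> count=0 queue=[] holders={T3,T4}
Step 11: wait(T2) -> count=0 queue=[T2] holders={T3,T4}
Step 12: signal(T4) -> count=0 queue=[] holders={T2,T3}
Step 13: wait(T1) -> count=0 queue=[T1] holders={T2,T3}
Step 14: wait(T4) -> count=0 queue=[T1,T4] holders={T2,T3}
Step 15: signal(T2) -> count=0 queue=[T4] holders={T1,T3}
Step 16: signal(T3) -> count=0 queue=[] holders={T1,T4}
Final holders: T1,T4

Answer: T1,T4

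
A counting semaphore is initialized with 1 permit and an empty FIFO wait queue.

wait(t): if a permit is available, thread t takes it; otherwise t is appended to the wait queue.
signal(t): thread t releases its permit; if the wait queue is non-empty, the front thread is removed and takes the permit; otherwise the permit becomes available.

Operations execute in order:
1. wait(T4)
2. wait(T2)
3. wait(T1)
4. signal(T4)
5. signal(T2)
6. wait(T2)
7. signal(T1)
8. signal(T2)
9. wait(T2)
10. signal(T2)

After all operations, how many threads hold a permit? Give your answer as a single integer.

Step 1: wait(T4) -> count=0 queue=[] holders={T4}
Step 2: wait(T2) -> count=0 queue=[T2] holders={T4}
Step 3: wait(T1) -> count=0 queue=[T2,T1] holders={T4}
Step 4: signal(T4) -> count=0 queue=[T1] holders={T2}
Step 5: signal(T2) -> count=0 queue=[] holders={T1}
Step 6: wait(T2) -> count=0 queue=[T2] holders={T1}
Step 7: signal(T1) -> count=0 queue=[] holders={T2}
Step 8: signal(T2) -> count=1 queue=[] holders={none}
Step 9: wait(T2) -> count=0 queue=[] holders={T2}
Step 10: signal(T2) -> count=1 queue=[] holders={none}
Final holders: {none} -> 0 thread(s)

Answer: 0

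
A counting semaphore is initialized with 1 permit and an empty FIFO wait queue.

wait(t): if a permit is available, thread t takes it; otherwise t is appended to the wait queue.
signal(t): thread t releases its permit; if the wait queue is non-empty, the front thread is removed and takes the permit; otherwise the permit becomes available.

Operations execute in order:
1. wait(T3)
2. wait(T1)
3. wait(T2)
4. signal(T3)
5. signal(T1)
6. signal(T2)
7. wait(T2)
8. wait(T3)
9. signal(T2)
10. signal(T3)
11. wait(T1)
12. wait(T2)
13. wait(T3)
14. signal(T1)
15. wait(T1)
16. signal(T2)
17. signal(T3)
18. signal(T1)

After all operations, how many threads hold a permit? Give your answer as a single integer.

Answer: 0

Derivation:
Step 1: wait(T3) -> count=0 queue=[] holders={T3}
Step 2: wait(T1) -> count=0 queue=[T1] holders={T3}
Step 3: wait(T2) -> count=0 queue=[T1,T2] holders={T3}
Step 4: signal(T3) -> count=0 queue=[T2] holders={T1}
Step 5: signal(T1) -> count=0 queue=[] holders={T2}
Step 6: signal(T2) -> count=1 queue=[] holders={none}
Step 7: wait(T2) -> count=0 queue=[] holders={T2}
Step 8: wait(T3) -> count=0 queue=[T3] holders={T2}
Step 9: signal(T2) -> count=0 queue=[] holders={T3}
Step 10: signal(T3) -> count=1 queue=[] holders={none}
Step 11: wait(T1) -> count=0 queue=[] holders={T1}
Step 12: wait(T2) -> count=0 queue=[T2] holders={T1}
Step 13: wait(T3) -> count=0 queue=[T2,T3] holders={T1}
Step 14: signal(T1) -> count=0 queue=[T3] holders={T2}
Step 15: wait(T1) -> count=0 queue=[T3,T1] holders={T2}
Step 16: signal(T2) -> count=0 queue=[T1] holders={T3}
Step 17: signal(T3) -> count=0 queue=[] holders={T1}
Step 18: signal(T1) -> count=1 queue=[] holders={none}
Final holders: {none} -> 0 thread(s)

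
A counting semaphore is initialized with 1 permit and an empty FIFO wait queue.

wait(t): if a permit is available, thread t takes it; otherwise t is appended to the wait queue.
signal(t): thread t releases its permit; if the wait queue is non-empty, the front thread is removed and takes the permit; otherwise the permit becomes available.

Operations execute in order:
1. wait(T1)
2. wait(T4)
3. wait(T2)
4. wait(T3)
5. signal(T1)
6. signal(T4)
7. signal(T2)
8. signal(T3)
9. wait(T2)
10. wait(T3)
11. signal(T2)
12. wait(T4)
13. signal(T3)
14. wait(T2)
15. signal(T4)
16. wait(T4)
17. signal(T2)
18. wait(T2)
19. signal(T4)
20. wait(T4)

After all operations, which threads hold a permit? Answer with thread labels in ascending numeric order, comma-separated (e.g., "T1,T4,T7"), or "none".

Step 1: wait(T1) -> count=0 queue=[] holders={T1}
Step 2: wait(T4) -> count=0 queue=[T4] holders={T1}
Step 3: wait(T2) -> count=0 queue=[T4,T2] holders={T1}
Step 4: wait(T3) -> count=0 queue=[T4,T2,T3] holders={T1}
Step 5: signal(T1) -> count=0 queue=[T2,T3] holders={T4}
Step 6: signal(T4) -> count=0 queue=[T3] holders={T2}
Step 7: signal(T2) -> count=0 queue=[] holders={T3}
Step 8: signal(T3) -> count=1 queue=[] holders={none}
Step 9: wait(T2) -> count=0 queue=[] holders={T2}
Step 10: wait(T3) -> count=0 queue=[T3] holders={T2}
Step 11: signal(T2) -> count=0 queue=[] holders={T3}
Step 12: wait(T4) -> count=0 queue=[T4] holders={T3}
Step 13: signal(T3) -> count=0 queue=[] holders={T4}
Step 14: wait(T2) -> count=0 queue=[T2] holders={T4}
Step 15: signal(T4) -> count=0 queue=[] holders={T2}
Step 16: wait(T4) -> count=0 queue=[T4] holders={T2}
Step 17: signal(T2) -> count=0 queue=[] holders={T4}
Step 18: wait(T2) -> count=0 queue=[T2] holders={T4}
Step 19: signal(T4) -> count=0 queue=[] holders={T2}
Step 20: wait(T4) -> count=0 queue=[T4] holders={T2}
Final holders: T2

Answer: T2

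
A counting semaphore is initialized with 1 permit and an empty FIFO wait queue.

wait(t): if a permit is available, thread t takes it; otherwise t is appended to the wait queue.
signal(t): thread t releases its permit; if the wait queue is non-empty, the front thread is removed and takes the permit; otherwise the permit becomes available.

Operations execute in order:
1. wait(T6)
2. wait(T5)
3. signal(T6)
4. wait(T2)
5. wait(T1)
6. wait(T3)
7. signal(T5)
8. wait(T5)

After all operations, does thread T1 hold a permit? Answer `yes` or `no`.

Step 1: wait(T6) -> count=0 queue=[] holders={T6}
Step 2: wait(T5) -> count=0 queue=[T5] holders={T6}
Step 3: signal(T6) -> count=0 queue=[] holders={T5}
Step 4: wait(T2) -> count=0 queue=[T2] holders={T5}
Step 5: wait(T1) -> count=0 queue=[T2,T1] holders={T5}
Step 6: wait(T3) -> count=0 queue=[T2,T1,T3] holders={T5}
Step 7: signal(T5) -> count=0 queue=[T1,T3] holders={T2}
Step 8: wait(T5) -> count=0 queue=[T1,T3,T5] holders={T2}
Final holders: {T2} -> T1 not in holders

Answer: no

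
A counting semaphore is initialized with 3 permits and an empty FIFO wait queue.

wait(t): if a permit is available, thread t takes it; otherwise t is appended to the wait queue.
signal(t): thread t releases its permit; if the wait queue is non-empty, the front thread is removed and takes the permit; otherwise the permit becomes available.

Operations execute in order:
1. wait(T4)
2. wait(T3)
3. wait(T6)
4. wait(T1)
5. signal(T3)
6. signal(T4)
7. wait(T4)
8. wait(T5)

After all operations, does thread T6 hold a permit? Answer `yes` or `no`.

Step 1: wait(T4) -> count=2 queue=[] holders={T4}
Step 2: wait(T3) -> count=1 queue=[] holders={T3,T4}
Step 3: wait(T6) -> count=0 queue=[] holders={T3,T4,T6}
Step 4: wait(T1) -> count=0 queue=[T1] holders={T3,T4,T6}
Step 5: signal(T3) -> count=0 queue=[] holders={T1,T4,T6}
Step 6: signal(T4) -> count=1 queue=[] holders={T1,T6}
Step 7: wait(T4) -> count=0 queue=[] holders={T1,T4,T6}
Step 8: wait(T5) -> count=0 queue=[T5] holders={T1,T4,T6}
Final holders: {T1,T4,T6} -> T6 in holders

Answer: yes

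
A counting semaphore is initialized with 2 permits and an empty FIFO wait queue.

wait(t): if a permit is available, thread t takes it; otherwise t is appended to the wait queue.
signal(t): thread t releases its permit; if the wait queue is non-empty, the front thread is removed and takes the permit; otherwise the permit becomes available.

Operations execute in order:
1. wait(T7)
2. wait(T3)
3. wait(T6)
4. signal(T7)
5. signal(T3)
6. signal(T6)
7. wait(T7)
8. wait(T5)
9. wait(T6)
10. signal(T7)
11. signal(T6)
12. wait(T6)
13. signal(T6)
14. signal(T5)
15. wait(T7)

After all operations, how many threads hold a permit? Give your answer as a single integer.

Step 1: wait(T7) -> count=1 queue=[] holders={T7}
Step 2: wait(T3) -> count=0 queue=[] holders={T3,T7}
Step 3: wait(T6) -> count=0 queue=[T6] holders={T3,T7}
Step 4: signal(T7) -> count=0 queue=[] holders={T3,T6}
Step 5: signal(T3) -> count=1 queue=[] holders={T6}
Step 6: signal(T6) -> count=2 queue=[] holders={none}
Step 7: wait(T7) -> count=1 queue=[] holders={T7}
Step 8: wait(T5) -> count=0 queue=[] holders={T5,T7}
Step 9: wait(T6) -> count=0 queue=[T6] holders={T5,T7}
Step 10: signal(T7) -> count=0 queue=[] holders={T5,T6}
Step 11: signal(T6) -> count=1 queue=[] holders={T5}
Step 12: wait(T6) -> count=0 queue=[] holders={T5,T6}
Step 13: signal(T6) -> count=1 queue=[] holders={T5}
Step 14: signal(T5) -> count=2 queue=[] holders={none}
Step 15: wait(T7) -> count=1 queue=[] holders={T7}
Final holders: {T7} -> 1 thread(s)

Answer: 1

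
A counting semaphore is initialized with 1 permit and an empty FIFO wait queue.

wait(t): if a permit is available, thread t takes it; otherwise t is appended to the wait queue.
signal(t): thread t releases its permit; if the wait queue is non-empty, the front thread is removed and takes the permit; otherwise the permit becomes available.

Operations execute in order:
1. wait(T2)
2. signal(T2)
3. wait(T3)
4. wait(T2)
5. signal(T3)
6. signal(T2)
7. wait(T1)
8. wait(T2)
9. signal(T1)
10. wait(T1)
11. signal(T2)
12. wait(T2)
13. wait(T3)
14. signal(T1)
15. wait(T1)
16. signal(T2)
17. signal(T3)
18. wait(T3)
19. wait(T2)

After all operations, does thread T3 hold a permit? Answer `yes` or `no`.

Answer: no

Derivation:
Step 1: wait(T2) -> count=0 queue=[] holders={T2}
Step 2: signal(T2) -> count=1 queue=[] holders={none}
Step 3: wait(T3) -> count=0 queue=[] holders={T3}
Step 4: wait(T2) -> count=0 queue=[T2] holders={T3}
Step 5: signal(T3) -> count=0 queue=[] holders={T2}
Step 6: signal(T2) -> count=1 queue=[] holders={none}
Step 7: wait(T1) -> count=0 queue=[] holders={T1}
Step 8: wait(T2) -> count=0 queue=[T2] holders={T1}
Step 9: signal(T1) -> count=0 queue=[] holders={T2}
Step 10: wait(T1) -> count=0 queue=[T1] holders={T2}
Step 11: signal(T2) -> count=0 queue=[] holders={T1}
Step 12: wait(T2) -> count=0 queue=[T2] holders={T1}
Step 13: wait(T3) -> count=0 queue=[T2,T3] holders={T1}
Step 14: signal(T1) -> count=0 queue=[T3] holders={T2}
Step 15: wait(T1) -> count=0 queue=[T3,T1] holders={T2}
Step 16: signal(T2) -> count=0 queue=[T1] holders={T3}
Step 17: signal(T3) -> count=0 queue=[] holders={T1}
Step 18: wait(T3) -> count=0 queue=[T3] holders={T1}
Step 19: wait(T2) -> count=0 queue=[T3,T2] holders={T1}
Final holders: {T1} -> T3 not in holders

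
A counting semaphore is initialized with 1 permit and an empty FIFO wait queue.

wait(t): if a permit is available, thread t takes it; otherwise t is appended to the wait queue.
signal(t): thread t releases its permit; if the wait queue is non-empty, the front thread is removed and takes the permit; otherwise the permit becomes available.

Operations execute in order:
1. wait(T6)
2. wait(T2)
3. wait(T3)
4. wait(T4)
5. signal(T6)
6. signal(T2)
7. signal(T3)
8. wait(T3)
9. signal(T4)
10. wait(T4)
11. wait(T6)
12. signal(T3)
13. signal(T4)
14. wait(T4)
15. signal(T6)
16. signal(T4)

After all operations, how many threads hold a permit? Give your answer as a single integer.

Step 1: wait(T6) -> count=0 queue=[] holders={T6}
Step 2: wait(T2) -> count=0 queue=[T2] holders={T6}
Step 3: wait(T3) -> count=0 queue=[T2,T3] holders={T6}
Step 4: wait(T4) -> count=0 queue=[T2,T3,T4] holders={T6}
Step 5: signal(T6) -> count=0 queue=[T3,T4] holders={T2}
Step 6: signal(T2) -> count=0 queue=[T4] holders={T3}
Step 7: signal(T3) -> count=0 queue=[] holders={T4}
Step 8: wait(T3) -> count=0 queue=[T3] holders={T4}
Step 9: signal(T4) -> count=0 queue=[] holders={T3}
Step 10: wait(T4) -> count=0 queue=[T4] holders={T3}
Step 11: wait(T6) -> count=0 queue=[T4,T6] holders={T3}
Step 12: signal(T3) -> count=0 queue=[T6] holders={T4}
Step 13: signal(T4) -> count=0 queue=[] holders={T6}
Step 14: wait(T4) -> count=0 queue=[T4] holders={T6}
Step 15: signal(T6) -> count=0 queue=[] holders={T4}
Step 16: signal(T4) -> count=1 queue=[] holders={none}
Final holders: {none} -> 0 thread(s)

Answer: 0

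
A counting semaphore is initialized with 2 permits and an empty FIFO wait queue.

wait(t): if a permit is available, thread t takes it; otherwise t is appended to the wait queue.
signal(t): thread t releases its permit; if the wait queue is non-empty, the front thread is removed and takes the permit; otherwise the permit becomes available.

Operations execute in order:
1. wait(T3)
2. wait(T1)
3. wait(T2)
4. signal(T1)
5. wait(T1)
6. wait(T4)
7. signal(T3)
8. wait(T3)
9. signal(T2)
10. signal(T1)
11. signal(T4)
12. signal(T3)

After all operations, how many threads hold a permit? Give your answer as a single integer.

Answer: 0

Derivation:
Step 1: wait(T3) -> count=1 queue=[] holders={T3}
Step 2: wait(T1) -> count=0 queue=[] holders={T1,T3}
Step 3: wait(T2) -> count=0 queue=[T2] holders={T1,T3}
Step 4: signal(T1) -> count=0 queue=[] holders={T2,T3}
Step 5: wait(T1) -> count=0 queue=[T1] holders={T2,T3}
Step 6: wait(T4) -> count=0 queue=[T1,T4] holders={T2,T3}
Step 7: signal(T3) -> count=0 queue=[T4] holders={T1,T2}
Step 8: wait(T3) -> count=0 queue=[T4,T3] holders={T1,T2}
Step 9: signal(T2) -> count=0 queue=[T3] holders={T1,T4}
Step 10: signal(T1) -> count=0 queue=[] holders={T3,T4}
Step 11: signal(T4) -> count=1 queue=[] holders={T3}
Step 12: signal(T3) -> count=2 queue=[] holders={none}
Final holders: {none} -> 0 thread(s)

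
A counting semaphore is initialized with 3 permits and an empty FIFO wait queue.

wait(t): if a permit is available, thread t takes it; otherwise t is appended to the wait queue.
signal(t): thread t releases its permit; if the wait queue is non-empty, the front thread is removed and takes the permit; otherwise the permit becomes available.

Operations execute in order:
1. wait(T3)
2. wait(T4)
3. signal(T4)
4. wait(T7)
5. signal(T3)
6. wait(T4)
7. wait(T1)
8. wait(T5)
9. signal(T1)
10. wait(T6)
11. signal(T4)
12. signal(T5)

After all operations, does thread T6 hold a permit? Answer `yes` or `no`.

Step 1: wait(T3) -> count=2 queue=[] holders={T3}
Step 2: wait(T4) -> count=1 queue=[] holders={T3,T4}
Step 3: signal(T4) -> count=2 queue=[] holders={T3}
Step 4: wait(T7) -> count=1 queue=[] holders={T3,T7}
Step 5: signal(T3) -> count=2 queue=[] holders={T7}
Step 6: wait(T4) -> count=1 queue=[] holders={T4,T7}
Step 7: wait(T1) -> count=0 queue=[] holders={T1,T4,T7}
Step 8: wait(T5) -> count=0 queue=[T5] holders={T1,T4,T7}
Step 9: signal(T1) -> count=0 queue=[] holders={T4,T5,T7}
Step 10: wait(T6) -> count=0 queue=[T6] holders={T4,T5,T7}
Step 11: signal(T4) -> count=0 queue=[] holders={T5,T6,T7}
Step 12: signal(T5) -> count=1 queue=[] holders={T6,T7}
Final holders: {T6,T7} -> T6 in holders

Answer: yes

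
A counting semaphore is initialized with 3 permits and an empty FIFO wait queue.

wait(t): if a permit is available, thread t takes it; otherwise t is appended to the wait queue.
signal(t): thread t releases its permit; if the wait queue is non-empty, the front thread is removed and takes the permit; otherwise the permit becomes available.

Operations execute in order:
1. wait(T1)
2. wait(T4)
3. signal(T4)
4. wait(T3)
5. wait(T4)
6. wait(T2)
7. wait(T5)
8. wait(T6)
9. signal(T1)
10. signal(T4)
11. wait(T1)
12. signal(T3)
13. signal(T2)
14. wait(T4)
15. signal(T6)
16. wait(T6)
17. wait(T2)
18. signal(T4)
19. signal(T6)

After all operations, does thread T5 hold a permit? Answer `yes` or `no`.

Step 1: wait(T1) -> count=2 queue=[] holders={T1}
Step 2: wait(T4) -> count=1 queue=[] holders={T1,T4}
Step 3: signal(T4) -> count=2 queue=[] holders={T1}
Step 4: wait(T3) -> count=1 queue=[] holders={T1,T3}
Step 5: wait(T4) -> count=0 queue=[] holders={T1,T3,T4}
Step 6: wait(T2) -> count=0 queue=[T2] holders={T1,T3,T4}
Step 7: wait(T5) -> count=0 queue=[T2,T5] holders={T1,T3,T4}
Step 8: wait(T6) -> count=0 queue=[T2,T5,T6] holders={T1,T3,T4}
Step 9: signal(T1) -> count=0 queue=[T5,T6] holders={T2,T3,T4}
Step 10: signal(T4) -> count=0 queue=[T6] holders={T2,T3,T5}
Step 11: wait(T1) -> count=0 queue=[T6,T1] holders={T2,T3,T5}
Step 12: signal(T3) -> count=0 queue=[T1] holders={T2,T5,T6}
Step 13: signal(T2) -> count=0 queue=[] holders={T1,T5,T6}
Step 14: wait(T4) -> count=0 queue=[T4] holders={T1,T5,T6}
Step 15: signal(T6) -> count=0 queue=[] holders={T1,T4,T5}
Step 16: wait(T6) -> count=0 queue=[T6] holders={T1,T4,T5}
Step 17: wait(T2) -> count=0 queue=[T6,T2] holders={T1,T4,T5}
Step 18: signal(T4) -> count=0 queue=[T2] holders={T1,T5,T6}
Step 19: signal(T6) -> count=0 queue=[] holders={T1,T2,T5}
Final holders: {T1,T2,T5} -> T5 in holders

Answer: yes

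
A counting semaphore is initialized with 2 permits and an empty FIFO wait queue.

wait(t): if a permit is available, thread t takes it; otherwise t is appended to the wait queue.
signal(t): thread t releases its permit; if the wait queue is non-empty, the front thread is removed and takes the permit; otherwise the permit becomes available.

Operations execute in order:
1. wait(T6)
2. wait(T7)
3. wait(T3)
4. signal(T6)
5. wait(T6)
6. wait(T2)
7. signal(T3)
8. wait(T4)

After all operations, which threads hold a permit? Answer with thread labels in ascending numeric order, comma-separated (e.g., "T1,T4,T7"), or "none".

Step 1: wait(T6) -> count=1 queue=[] holders={T6}
Step 2: wait(T7) -> count=0 queue=[] holders={T6,T7}
Step 3: wait(T3) -> count=0 queue=[T3] holders={T6,T7}
Step 4: signal(T6) -> count=0 queue=[] holders={T3,T7}
Step 5: wait(T6) -> count=0 queue=[T6] holders={T3,T7}
Step 6: wait(T2) -> count=0 queue=[T6,T2] holders={T3,T7}
Step 7: signal(T3) -> count=0 queue=[T2] holders={T6,T7}
Step 8: wait(T4) -> count=0 queue=[T2,T4] holders={T6,T7}
Final holders: T6,T7

Answer: T6,T7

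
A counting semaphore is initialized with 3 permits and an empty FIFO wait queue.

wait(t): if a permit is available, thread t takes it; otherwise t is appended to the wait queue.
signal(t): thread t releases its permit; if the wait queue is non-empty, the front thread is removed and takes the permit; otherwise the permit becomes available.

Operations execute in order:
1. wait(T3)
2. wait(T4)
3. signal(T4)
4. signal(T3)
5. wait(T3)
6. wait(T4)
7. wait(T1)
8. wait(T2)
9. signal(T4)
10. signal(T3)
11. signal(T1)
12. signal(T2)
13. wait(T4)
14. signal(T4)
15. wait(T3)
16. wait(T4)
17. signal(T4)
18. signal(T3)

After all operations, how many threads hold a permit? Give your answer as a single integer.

Step 1: wait(T3) -> count=2 queue=[] holders={T3}
Step 2: wait(T4) -> count=1 queue=[] holders={T3,T4}
Step 3: signal(T4) -> count=2 queue=[] holders={T3}
Step 4: signal(T3) -> count=3 queue=[] holders={none}
Step 5: wait(T3) -> count=2 queue=[] holders={T3}
Step 6: wait(T4) -> count=1 queue=[] holders={T3,T4}
Step 7: wait(T1) -> count=0 queue=[] holders={T1,T3,T4}
Step 8: wait(T2) -> count=0 queue=[T2] holders={T1,T3,T4}
Step 9: signal(T4) -> count=0 queue=[] holders={T1,T2,T3}
Step 10: signal(T3) -> count=1 queue=[] holders={T1,T2}
Step 11: signal(T1) -> count=2 queue=[] holders={T2}
Step 12: signal(T2) -> count=3 queue=[] holders={none}
Step 13: wait(T4) -> count=2 queue=[] holders={T4}
Step 14: signal(T4) -> count=3 queue=[] holders={none}
Step 15: wait(T3) -> count=2 queue=[] holders={T3}
Step 16: wait(T4) -> count=1 queue=[] holders={T3,T4}
Step 17: signal(T4) -> count=2 queue=[] holders={T3}
Step 18: signal(T3) -> count=3 queue=[] holders={none}
Final holders: {none} -> 0 thread(s)

Answer: 0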